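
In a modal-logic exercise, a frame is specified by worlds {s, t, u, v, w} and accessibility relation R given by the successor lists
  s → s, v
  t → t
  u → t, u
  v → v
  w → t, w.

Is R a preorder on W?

Reflexive: yes — every world is R-related to itself.
Transitive: yes — every two-step R-path is closed by a direct edge.
So R is a preorder.

Yes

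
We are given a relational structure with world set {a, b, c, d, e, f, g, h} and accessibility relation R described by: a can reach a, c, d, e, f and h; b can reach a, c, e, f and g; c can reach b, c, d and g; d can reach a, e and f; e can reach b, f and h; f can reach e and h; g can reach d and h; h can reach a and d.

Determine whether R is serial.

Yes

Serial: yes — every world has a successor (e.g. a R a).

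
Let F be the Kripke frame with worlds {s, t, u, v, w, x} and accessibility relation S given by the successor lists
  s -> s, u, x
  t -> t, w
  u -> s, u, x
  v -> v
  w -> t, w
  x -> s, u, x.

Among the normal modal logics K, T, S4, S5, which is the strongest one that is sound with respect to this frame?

Reflexive (axiom T): yes — every world is S-related to itself.
Transitive (axiom 4): yes — every two-step S-path is closed by a direct edge.
Euclidean (axiom 5): yes — any two successors of a common world are S-related.
So F validates K, T, S4, S5. The strongest is S5.

S5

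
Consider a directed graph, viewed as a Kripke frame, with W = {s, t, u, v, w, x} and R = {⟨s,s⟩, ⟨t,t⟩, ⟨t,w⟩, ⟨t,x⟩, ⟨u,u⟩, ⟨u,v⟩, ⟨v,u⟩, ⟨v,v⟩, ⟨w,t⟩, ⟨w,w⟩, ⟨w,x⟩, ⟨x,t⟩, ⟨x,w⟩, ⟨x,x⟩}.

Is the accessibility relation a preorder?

Reflexive: yes — every world is R-related to itself.
Transitive: yes — every two-step R-path is closed by a direct edge.
So R is a preorder.

Yes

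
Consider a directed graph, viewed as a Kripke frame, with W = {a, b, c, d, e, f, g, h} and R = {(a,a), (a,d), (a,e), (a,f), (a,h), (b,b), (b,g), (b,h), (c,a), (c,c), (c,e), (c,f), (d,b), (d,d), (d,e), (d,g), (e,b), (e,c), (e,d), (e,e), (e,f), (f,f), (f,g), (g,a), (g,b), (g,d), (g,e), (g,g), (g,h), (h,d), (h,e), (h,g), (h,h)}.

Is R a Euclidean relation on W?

Euclidean: no — a R d and a R f, but not d R f.

No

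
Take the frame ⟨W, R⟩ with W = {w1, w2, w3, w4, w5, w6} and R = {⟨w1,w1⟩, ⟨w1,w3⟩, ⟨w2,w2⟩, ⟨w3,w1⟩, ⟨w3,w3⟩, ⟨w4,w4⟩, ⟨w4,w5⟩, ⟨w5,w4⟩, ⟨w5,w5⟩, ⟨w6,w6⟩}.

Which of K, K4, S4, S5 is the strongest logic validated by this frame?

Transitive (axiom 4): yes — every two-step R-path is closed by a direct edge.
Reflexive (axiom T): yes — every world is R-related to itself.
Euclidean (axiom 5): yes — any two successors of a common world are R-related.
So F validates K, K4, S4, S5. The strongest is S5.

S5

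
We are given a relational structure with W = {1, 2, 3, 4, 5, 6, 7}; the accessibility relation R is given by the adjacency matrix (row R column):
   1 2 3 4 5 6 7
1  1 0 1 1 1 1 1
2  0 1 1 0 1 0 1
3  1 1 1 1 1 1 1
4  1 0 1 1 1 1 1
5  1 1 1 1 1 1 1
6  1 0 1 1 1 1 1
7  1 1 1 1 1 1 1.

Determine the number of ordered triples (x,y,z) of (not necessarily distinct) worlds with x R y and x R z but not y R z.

18

Enumerating: (3,1,2), (3,2,1), (3,2,4), (3,2,6), (3,4,2), (3,6,2), (5,1,2), (5,2,1), (5,2,4), (5,2,6), (5,4,2), (5,6,2), (7,1,2), (7,2,1), (7,2,4), (7,2,6), (7,4,2), (7,6,2).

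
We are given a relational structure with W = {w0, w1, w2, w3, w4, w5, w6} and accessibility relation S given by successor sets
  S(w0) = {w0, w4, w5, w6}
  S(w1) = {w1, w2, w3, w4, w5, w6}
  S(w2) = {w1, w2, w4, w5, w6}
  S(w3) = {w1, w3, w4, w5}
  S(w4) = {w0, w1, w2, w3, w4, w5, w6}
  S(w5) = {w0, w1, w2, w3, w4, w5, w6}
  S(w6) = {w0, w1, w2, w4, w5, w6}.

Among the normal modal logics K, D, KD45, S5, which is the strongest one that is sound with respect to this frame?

Serial (axiom D): yes — every world has a successor (e.g. w0 S w0).
Euclidean (axiom 5): no — w1 S w2 and w1 S w3, but not w2 S w3.
Transitive (axiom 4): no — w0 S w4 and w4 S w1, but not w0 S w1.
Reflexive (axiom T): yes — every world is S-related to itself.
So F validates K, D; KD45 would additionally require S to be Euclidean and transitive. The strongest is D.

D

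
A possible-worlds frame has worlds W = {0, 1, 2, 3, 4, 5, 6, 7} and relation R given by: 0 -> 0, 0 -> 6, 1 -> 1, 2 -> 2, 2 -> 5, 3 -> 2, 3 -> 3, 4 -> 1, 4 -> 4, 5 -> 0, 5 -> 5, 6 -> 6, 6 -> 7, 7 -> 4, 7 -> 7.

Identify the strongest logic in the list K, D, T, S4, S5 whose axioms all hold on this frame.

Serial (axiom D): yes — every world has a successor (e.g. 0 R 0).
Reflexive (axiom T): yes — every world is R-related to itself.
Transitive (axiom 4): no — 0 R 6 and 6 R 7, but not 0 R 7.
Euclidean (axiom 5): no — 0 R 6 and 0 R 0, but not 6 R 0.
So F validates K, D, T; S4 would additionally require R to be transitive. The strongest is T.

T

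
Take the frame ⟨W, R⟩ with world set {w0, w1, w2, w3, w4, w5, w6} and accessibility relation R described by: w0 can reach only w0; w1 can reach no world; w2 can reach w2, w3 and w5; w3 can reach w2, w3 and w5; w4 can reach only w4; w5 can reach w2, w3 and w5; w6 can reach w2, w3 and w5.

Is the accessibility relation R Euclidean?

Euclidean: yes — any two successors of a common world are R-related.

Yes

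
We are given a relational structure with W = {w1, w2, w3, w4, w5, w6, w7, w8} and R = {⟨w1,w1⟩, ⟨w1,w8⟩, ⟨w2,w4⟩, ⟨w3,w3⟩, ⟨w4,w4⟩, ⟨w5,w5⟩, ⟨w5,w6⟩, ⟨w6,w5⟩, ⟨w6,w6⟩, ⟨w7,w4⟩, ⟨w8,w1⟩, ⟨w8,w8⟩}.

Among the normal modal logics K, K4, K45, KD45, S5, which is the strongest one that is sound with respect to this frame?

KD45

Transitive (axiom 4): yes — every two-step R-path is closed by a direct edge.
Euclidean (axiom 5): yes — any two successors of a common world are R-related.
Serial (axiom D): yes — every world has a successor (e.g. w1 R w1).
Reflexive (axiom T): no — w2 is not related to itself.
So F validates K, K4, K45, KD45; S5 would additionally require R to be reflexive. The strongest is KD45.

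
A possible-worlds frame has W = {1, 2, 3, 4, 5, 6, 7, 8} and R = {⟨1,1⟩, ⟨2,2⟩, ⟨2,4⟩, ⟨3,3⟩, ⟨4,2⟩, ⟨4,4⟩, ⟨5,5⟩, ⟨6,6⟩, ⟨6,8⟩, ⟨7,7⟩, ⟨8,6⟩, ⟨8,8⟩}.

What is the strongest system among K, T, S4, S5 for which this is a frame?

Reflexive (axiom T): yes — every world is R-related to itself.
Transitive (axiom 4): yes — every two-step R-path is closed by a direct edge.
Euclidean (axiom 5): yes — any two successors of a common world are R-related.
So F validates K, T, S4, S5. The strongest is S5.

S5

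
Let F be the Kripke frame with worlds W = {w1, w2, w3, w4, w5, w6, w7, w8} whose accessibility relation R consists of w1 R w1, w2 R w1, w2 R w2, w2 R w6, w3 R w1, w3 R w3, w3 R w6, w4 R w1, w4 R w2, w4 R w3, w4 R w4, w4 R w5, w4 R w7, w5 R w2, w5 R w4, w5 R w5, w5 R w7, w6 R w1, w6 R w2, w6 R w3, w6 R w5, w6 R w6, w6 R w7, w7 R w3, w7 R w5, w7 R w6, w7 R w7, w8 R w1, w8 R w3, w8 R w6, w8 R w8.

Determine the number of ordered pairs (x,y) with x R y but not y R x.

13

Enumerating: (w2,w1), (w3,w1), (w4,w1), (w4,w2), (w4,w3), (w4,w7), (w5,w2), (w6,w1), (w6,w5), (w7,w3), (w8,w1), (w8,w3), (w8,w6).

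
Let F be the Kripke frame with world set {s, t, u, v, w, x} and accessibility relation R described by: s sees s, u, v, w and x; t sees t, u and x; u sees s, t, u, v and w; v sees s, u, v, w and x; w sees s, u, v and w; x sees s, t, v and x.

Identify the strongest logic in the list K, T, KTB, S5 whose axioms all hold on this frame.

KTB

Reflexive (axiom T): yes — every world is R-related to itself.
Symmetric (axiom B): yes — every pair in R has its reverse in R.
Euclidean (axiom 5): no — s R u and s R x, but not u R x.
So F validates K, T, KTB; S5 would additionally require R to be Euclidean. The strongest is KTB.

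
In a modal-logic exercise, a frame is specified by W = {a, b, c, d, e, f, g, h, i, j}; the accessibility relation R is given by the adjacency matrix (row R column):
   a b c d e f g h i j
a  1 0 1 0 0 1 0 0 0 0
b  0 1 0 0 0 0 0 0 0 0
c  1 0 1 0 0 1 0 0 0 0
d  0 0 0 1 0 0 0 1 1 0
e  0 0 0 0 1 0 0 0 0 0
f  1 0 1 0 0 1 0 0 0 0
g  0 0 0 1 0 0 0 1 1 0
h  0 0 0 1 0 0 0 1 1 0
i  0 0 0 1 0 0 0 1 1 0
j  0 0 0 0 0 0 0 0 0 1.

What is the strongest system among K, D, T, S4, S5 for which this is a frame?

D

Serial (axiom D): yes — every world has a successor (e.g. a R a).
Reflexive (axiom T): no — g is not related to itself.
Transitive (axiom 4): yes — every two-step R-path is closed by a direct edge.
Euclidean (axiom 5): yes — any two successors of a common world are R-related.
So F validates K, D; T would additionally require R to be reflexive. The strongest is D.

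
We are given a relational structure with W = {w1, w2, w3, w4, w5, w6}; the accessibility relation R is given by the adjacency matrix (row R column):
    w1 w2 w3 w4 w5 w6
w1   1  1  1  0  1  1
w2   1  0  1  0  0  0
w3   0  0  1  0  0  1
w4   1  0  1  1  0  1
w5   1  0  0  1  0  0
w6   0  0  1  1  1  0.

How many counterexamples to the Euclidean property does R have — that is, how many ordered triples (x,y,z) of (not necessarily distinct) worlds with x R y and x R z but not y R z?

26

Enumerating: (w1,w2,w2), (w1,w2,w5), (w1,w2,w6), (w1,w3,w1), (w1,w3,w2), (w1,w3,w5), (w1,w5,w2), (w1,w5,w3), (w1,w5,w5), (w1,w5,w6), (w1,w6,w1), (w1,w6,w2), … and 14 more.
Total: 26.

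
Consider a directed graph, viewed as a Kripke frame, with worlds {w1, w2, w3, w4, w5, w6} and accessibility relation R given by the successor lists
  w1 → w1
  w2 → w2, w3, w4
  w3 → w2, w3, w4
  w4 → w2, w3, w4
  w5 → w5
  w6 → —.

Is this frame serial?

No

Serial: no — w6 has no R-successor.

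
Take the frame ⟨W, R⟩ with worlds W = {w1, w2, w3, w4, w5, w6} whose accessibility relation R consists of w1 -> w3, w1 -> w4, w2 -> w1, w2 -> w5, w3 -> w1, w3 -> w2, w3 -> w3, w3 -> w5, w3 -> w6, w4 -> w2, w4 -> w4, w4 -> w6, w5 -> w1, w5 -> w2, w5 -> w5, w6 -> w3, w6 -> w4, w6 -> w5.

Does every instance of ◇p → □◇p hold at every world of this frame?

No

Axiom 5 corresponds to the accessibility relation being Euclidean.
Euclidean: no — w1 R w3 and w1 R w4, but not w3 R w4.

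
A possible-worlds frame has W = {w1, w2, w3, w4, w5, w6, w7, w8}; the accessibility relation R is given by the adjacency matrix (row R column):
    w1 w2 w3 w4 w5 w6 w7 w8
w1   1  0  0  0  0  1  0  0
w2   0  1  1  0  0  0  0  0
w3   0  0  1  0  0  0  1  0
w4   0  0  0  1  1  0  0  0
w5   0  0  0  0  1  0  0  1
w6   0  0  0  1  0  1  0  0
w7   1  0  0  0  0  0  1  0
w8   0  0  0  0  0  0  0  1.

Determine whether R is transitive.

No

Transitive: no — w1 R w6 and w6 R w4, but not w1 R w4.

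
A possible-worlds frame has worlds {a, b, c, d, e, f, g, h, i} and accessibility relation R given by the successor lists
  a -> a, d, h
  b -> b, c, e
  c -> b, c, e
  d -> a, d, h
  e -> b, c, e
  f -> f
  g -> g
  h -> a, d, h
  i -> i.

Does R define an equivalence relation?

Reflexive: yes — every world is R-related to itself.
Symmetric: yes — every pair in R has its reverse in R.
Transitive: yes — every two-step R-path is closed by a direct edge.
So R is an equivalence relation.

Yes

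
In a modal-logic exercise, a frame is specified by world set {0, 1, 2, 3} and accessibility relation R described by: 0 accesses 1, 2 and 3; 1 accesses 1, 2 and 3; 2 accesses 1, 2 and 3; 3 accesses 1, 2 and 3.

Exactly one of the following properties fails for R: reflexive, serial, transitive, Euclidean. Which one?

reflexive

Reflexive: no — 0 is not related to itself.
Serial: yes — every world has a successor (e.g. 0 R 1).
Transitive: yes — every two-step R-path is closed by a direct edge.
Euclidean: yes — any two successors of a common world are R-related.
Only reflexive fails.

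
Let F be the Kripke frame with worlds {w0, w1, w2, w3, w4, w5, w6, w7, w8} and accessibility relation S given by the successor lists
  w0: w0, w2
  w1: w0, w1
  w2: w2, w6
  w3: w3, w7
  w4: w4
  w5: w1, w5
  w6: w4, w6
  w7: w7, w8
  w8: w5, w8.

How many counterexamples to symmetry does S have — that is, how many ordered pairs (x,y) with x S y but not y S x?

Enumerating: (w0,w2), (w1,w0), (w2,w6), (w3,w7), (w5,w1), (w6,w4), (w7,w8), (w8,w5).

8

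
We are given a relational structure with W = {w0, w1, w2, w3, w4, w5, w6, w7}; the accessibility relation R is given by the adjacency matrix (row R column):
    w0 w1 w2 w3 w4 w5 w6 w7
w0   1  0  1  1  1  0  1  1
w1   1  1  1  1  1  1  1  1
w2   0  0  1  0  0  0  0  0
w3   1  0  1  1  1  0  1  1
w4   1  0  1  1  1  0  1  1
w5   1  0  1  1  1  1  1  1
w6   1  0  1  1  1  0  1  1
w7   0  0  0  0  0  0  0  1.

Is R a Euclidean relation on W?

Euclidean: no — w0 R w2 and w0 R w3, but not w2 R w3.

No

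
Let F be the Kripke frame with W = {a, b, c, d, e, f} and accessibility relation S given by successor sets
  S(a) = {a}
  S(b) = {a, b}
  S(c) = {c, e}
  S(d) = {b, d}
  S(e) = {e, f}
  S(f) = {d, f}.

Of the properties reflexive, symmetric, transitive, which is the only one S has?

Reflexive: yes — every world is S-related to itself.
Symmetric: no — b S a but not a S b.
Transitive: no — c S e and e S f, but not c S f.
Only reflexive holds.

reflexive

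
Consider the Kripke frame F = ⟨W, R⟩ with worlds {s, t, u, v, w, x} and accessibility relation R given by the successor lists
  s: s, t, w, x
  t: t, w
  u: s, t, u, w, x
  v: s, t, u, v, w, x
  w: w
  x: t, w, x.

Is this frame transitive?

Transitive: yes — every two-step R-path is closed by a direct edge.

Yes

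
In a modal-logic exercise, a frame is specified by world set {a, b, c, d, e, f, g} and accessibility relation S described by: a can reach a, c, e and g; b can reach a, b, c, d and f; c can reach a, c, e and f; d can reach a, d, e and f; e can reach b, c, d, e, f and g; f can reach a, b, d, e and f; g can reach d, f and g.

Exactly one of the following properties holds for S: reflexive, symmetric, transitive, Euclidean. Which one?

reflexive

Reflexive: yes — every world is S-related to itself.
Symmetric: no — a S e but not e S a.
Transitive: no — a S c and c S f, but not a S f.
Euclidean: no — a S c and a S g, but not c S g.
Only reflexive holds.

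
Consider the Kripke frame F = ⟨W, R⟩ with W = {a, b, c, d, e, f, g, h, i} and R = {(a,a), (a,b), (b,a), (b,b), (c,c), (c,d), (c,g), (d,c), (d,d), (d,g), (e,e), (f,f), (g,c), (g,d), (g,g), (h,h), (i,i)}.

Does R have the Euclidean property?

Yes

Euclidean: yes — any two successors of a common world are R-related.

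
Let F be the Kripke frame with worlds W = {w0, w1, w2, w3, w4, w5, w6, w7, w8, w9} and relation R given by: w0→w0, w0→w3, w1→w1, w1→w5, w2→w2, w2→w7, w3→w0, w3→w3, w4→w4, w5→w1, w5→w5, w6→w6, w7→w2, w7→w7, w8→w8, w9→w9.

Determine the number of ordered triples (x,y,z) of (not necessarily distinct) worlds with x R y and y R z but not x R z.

0

R is transitive; there are no such tuples.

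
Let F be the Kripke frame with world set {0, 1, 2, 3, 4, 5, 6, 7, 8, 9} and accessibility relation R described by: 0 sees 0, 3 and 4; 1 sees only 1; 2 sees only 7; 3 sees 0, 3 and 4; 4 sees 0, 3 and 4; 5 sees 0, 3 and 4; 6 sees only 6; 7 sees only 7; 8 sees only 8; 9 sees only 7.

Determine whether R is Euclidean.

Yes

Euclidean: yes — any two successors of a common world are R-related.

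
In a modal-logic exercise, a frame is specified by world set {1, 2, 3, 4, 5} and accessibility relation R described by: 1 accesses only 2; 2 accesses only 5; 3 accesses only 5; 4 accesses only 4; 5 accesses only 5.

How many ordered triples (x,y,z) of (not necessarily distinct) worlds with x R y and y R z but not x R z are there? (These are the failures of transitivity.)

1

Enumerating: (1,2,5).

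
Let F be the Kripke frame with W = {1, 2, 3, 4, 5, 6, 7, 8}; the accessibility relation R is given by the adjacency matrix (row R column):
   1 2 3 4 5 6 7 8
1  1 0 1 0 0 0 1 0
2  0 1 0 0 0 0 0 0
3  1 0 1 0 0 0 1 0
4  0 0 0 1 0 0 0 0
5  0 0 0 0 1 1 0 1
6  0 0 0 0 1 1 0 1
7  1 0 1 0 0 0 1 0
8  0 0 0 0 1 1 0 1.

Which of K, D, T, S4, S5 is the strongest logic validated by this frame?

Serial (axiom D): yes — every world has a successor (e.g. 1 R 1).
Reflexive (axiom T): yes — every world is R-related to itself.
Transitive (axiom 4): yes — every two-step R-path is closed by a direct edge.
Euclidean (axiom 5): yes — any two successors of a common world are R-related.
So F validates K, D, T, S4, S5. The strongest is S5.

S5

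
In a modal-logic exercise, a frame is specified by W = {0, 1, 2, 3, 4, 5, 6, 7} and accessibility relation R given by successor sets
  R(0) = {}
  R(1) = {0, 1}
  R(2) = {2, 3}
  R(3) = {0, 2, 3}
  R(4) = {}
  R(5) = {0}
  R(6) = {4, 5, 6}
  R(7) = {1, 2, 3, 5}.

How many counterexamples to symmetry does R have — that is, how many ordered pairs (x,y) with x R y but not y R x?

Enumerating: (1,0), (3,0), (5,0), (6,4), (6,5), (7,1), (7,2), (7,3), (7,5).

9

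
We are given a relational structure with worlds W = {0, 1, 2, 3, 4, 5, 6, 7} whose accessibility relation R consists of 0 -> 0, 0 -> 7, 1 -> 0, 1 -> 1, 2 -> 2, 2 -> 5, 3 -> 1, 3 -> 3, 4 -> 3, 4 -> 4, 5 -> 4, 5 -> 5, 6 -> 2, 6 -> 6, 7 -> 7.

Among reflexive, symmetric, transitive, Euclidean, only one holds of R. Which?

reflexive

Reflexive: yes — every world is R-related to itself.
Symmetric: no — 0 R 7 but not 7 R 0.
Transitive: no — 1 R 0 and 0 R 7, but not 1 R 7.
Euclidean: no — 0 R 7 and 0 R 0, but not 7 R 0.
Only reflexive holds.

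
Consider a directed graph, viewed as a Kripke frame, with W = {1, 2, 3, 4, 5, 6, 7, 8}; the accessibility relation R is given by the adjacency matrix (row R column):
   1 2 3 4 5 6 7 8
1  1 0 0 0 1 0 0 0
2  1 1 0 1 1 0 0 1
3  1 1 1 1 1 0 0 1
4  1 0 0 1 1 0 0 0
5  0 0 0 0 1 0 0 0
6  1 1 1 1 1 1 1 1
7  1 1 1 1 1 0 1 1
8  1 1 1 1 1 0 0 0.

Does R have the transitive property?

No

Transitive: no — 2 R 8 and 8 R 3, but not 2 R 3.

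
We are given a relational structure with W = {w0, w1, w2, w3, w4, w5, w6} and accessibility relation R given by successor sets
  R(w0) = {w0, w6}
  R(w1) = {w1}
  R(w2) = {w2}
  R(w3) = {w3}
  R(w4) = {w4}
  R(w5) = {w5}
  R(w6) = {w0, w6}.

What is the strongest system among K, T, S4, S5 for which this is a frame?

Reflexive (axiom T): yes — every world is R-related to itself.
Transitive (axiom 4): yes — every two-step R-path is closed by a direct edge.
Euclidean (axiom 5): yes — any two successors of a common world are R-related.
So F validates K, T, S4, S5. The strongest is S5.

S5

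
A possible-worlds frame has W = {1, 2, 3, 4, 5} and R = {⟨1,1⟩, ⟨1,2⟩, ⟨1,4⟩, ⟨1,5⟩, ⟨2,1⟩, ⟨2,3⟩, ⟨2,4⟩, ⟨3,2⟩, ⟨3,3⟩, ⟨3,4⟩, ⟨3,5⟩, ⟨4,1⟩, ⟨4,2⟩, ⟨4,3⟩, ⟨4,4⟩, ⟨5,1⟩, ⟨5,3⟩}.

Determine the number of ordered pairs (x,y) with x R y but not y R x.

R is symmetric; there are no such tuples.

0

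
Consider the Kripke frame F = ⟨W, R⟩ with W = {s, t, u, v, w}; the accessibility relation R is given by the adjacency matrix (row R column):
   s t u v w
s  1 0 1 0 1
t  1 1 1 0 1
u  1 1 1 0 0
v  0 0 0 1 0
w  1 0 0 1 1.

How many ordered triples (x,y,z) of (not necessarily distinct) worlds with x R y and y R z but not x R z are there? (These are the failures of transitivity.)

6

Enumerating: (s,u,t), (s,w,v), (t,w,v), (u,s,w), (u,t,w), (w,s,u).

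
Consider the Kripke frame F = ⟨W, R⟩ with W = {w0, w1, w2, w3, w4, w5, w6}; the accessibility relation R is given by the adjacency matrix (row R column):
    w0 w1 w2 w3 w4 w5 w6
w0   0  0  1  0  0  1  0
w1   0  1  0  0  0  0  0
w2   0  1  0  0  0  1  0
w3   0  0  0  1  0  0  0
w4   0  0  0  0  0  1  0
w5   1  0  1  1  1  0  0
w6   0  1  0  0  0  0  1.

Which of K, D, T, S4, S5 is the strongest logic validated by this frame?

D

Serial (axiom D): yes — every world has a successor (e.g. w0 R w2).
Reflexive (axiom T): no — w0 is not related to itself.
Transitive (axiom 4): no — w0 R w2 and w2 R w1, but not w0 R w1.
Euclidean (axiom 5): no — w2 R w1 and w2 R w5, but not w1 R w5.
So F validates K, D; T would additionally require R to be reflexive. The strongest is D.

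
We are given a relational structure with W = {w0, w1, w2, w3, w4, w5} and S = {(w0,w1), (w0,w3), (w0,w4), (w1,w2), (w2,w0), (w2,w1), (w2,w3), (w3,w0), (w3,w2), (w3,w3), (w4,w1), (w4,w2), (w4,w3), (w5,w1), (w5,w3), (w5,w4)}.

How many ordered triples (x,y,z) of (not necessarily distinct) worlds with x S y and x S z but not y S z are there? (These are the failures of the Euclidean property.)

Enumerating: (w0,w1,w1), (w0,w1,w3), (w0,w1,w4), (w0,w3,w1), (w0,w3,w4), (w0,w4,w4), (w1,w2,w2), (w2,w0,w0), (w2,w1,w0), (w2,w1,w1), (w2,w1,w3), (w2,w3,w1), … and 13 more.
Total: 25.

25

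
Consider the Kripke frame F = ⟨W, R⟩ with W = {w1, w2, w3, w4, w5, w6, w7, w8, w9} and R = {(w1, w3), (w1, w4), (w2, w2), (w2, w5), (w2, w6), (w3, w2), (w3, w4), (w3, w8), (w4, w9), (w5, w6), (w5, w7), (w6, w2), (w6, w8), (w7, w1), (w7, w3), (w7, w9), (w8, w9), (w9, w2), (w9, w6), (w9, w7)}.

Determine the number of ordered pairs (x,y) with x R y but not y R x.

15

Enumerating: (w1,w3), (w1,w4), (w2,w5), (w3,w2), (w3,w4), (w3,w8), (w4,w9), (w5,w6), (w5,w7), (w6,w8), (w7,w1), (w7,w3), (w8,w9), (w9,w2), (w9,w6).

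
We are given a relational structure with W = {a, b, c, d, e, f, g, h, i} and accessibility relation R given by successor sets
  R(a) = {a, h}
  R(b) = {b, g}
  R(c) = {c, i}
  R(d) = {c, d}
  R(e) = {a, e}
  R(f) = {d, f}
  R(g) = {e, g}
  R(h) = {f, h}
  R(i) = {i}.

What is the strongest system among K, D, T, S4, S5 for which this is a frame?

T

Serial (axiom D): yes — every world has a successor (e.g. a R a).
Reflexive (axiom T): yes — every world is R-related to itself.
Transitive (axiom 4): no — a R h and h R f, but not a R f.
Euclidean (axiom 5): no — a R h and a R a, but not h R a.
So F validates K, D, T; S4 would additionally require R to be transitive. The strongest is T.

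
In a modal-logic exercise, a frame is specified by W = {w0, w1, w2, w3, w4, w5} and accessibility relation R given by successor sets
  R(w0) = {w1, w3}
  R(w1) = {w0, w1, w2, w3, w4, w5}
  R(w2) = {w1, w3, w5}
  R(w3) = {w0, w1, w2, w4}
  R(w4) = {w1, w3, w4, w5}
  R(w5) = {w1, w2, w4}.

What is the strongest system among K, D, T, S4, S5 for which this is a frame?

Serial (axiom D): yes — every world has a successor (e.g. w0 R w1).
Reflexive (axiom T): no — w0 is not related to itself.
Transitive (axiom 4): no — w0 R w1 and w1 R w2, but not w0 R w2.
Euclidean (axiom 5): no — w1 R w0 and w1 R w2, but not w0 R w2.
So F validates K, D; T would additionally require R to be reflexive. The strongest is D.

D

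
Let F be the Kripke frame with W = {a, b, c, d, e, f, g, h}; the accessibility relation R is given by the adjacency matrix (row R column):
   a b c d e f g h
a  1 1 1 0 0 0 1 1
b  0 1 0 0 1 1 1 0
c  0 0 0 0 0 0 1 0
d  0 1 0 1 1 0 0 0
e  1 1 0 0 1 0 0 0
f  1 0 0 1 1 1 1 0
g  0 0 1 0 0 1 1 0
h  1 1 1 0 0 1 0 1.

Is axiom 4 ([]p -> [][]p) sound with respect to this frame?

By correspondence theory, 4 is valid on a frame iff R is transitive.
Transitive: no — a R b and b R e, but not a R e.

No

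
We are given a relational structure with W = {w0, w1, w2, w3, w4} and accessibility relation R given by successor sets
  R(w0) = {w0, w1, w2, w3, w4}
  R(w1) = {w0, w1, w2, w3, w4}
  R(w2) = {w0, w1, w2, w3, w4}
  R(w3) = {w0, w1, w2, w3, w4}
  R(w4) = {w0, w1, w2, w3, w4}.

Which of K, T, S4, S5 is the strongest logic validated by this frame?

Reflexive (axiom T): yes — every world is R-related to itself.
Transitive (axiom 4): yes — every two-step R-path is closed by a direct edge.
Euclidean (axiom 5): yes — any two successors of a common world are R-related.
So F validates K, T, S4, S5. The strongest is S5.

S5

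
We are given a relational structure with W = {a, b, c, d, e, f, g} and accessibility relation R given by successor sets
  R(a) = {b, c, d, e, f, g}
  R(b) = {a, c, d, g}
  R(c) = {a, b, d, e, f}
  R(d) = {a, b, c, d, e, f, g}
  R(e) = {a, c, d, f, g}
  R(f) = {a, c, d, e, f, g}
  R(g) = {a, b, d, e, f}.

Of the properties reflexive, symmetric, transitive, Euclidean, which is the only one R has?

Reflexive: no — a is not related to itself.
Symmetric: yes — every pair in R has its reverse in R.
Transitive: no — b R a and a R e, but not b R e.
Euclidean: no — a R b and a R e, but not b R e.
Only symmetric holds.

symmetric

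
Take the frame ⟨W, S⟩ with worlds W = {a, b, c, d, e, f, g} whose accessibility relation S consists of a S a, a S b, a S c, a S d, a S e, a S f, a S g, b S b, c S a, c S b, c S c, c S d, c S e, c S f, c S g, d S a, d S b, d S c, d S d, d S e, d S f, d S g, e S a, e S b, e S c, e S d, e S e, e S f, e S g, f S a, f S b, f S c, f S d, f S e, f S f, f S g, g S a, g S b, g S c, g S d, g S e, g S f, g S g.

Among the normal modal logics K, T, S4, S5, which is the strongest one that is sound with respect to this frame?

S4

Reflexive (axiom T): yes — every world is S-related to itself.
Transitive (axiom 4): yes — every two-step S-path is closed by a direct edge.
Euclidean (axiom 5): no — a S b and a S c, but not b S c.
So F validates K, T, S4; S5 would additionally require S to be Euclidean. The strongest is S4.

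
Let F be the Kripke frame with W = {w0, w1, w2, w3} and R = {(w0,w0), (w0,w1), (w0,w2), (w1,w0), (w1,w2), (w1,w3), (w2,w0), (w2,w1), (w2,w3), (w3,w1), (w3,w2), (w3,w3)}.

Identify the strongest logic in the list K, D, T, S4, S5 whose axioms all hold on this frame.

D

Serial (axiom D): yes — every world has a successor (e.g. w0 R w0).
Reflexive (axiom T): no — w1 is not related to itself.
Transitive (axiom 4): no — w0 R w1 and w1 R w3, but not w0 R w3.
Euclidean (axiom 5): no — w1 R w0 and w1 R w3, but not w0 R w3.
So F validates K, D; T would additionally require R to be reflexive. The strongest is D.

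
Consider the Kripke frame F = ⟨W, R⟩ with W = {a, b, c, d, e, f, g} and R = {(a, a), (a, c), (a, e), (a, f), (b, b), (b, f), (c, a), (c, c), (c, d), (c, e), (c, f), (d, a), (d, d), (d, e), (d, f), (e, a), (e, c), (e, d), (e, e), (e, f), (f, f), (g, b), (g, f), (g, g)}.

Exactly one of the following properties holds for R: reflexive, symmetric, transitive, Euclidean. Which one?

reflexive

Reflexive: yes — every world is R-related to itself.
Symmetric: no — a R f but not f R a.
Transitive: no — a R c and c R d, but not a R d.
Euclidean: no — a R f and a R c, but not f R c.
Only reflexive holds.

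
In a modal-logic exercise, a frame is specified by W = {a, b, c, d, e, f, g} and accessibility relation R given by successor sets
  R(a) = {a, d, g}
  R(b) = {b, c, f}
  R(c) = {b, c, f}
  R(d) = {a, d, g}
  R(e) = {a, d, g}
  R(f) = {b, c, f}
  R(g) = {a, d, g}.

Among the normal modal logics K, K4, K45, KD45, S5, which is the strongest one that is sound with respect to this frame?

Transitive (axiom 4): yes — every two-step R-path is closed by a direct edge.
Euclidean (axiom 5): yes — any two successors of a common world are R-related.
Serial (axiom D): yes — every world has a successor (e.g. a R a).
Reflexive (axiom T): no — e is not related to itself.
So F validates K, K4, K45, KD45; S5 would additionally require R to be reflexive. The strongest is KD45.

KD45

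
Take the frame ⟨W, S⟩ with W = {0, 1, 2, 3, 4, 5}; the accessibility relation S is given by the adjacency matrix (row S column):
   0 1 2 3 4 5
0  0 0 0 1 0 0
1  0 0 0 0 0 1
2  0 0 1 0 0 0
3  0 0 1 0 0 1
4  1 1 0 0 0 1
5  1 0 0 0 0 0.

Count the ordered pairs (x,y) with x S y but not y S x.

8

Enumerating: (0,3), (1,5), (3,2), (3,5), (4,0), (4,1), (4,5), (5,0).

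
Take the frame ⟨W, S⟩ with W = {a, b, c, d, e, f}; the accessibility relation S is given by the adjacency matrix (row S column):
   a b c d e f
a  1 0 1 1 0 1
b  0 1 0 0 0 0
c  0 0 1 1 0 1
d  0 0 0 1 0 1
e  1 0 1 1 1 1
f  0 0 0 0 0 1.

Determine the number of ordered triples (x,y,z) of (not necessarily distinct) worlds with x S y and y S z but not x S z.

0

S is transitive; there are no such tuples.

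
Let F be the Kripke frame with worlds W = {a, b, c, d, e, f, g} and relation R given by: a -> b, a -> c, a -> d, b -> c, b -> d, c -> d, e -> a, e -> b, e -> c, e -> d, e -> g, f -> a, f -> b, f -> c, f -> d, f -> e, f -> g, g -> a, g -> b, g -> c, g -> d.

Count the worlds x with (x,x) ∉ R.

7

Enumerating: a, b, c, d, e, f, g.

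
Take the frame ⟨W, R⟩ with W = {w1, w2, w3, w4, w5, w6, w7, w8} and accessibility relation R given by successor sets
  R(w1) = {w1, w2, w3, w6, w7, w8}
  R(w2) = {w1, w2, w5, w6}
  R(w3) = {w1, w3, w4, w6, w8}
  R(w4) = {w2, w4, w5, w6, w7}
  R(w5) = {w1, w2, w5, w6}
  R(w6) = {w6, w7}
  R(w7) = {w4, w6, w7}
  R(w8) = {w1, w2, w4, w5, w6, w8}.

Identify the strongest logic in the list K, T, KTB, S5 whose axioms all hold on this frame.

T

Reflexive (axiom T): yes — every world is R-related to itself.
Symmetric (axiom B): no — w1 R w6 but not w6 R w1.
Euclidean (axiom 5): no — w1 R w2 and w1 R w3, but not w2 R w3.
So F validates K, T; KTB would additionally require R to be symmetric. The strongest is T.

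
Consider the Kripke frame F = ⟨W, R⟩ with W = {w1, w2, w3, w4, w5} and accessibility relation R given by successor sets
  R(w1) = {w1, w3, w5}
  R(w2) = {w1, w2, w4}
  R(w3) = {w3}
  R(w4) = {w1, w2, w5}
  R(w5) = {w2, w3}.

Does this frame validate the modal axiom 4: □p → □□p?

No

By correspondence theory, 4 is valid on a frame iff R is transitive.
Transitive: no — w1 R w5 and w5 R w2, but not w1 R w2.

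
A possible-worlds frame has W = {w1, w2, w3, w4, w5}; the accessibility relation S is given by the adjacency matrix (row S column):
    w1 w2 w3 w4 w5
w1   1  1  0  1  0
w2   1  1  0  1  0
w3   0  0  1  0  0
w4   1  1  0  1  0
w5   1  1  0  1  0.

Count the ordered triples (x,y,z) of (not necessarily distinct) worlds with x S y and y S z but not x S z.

0

S is transitive; there are no such tuples.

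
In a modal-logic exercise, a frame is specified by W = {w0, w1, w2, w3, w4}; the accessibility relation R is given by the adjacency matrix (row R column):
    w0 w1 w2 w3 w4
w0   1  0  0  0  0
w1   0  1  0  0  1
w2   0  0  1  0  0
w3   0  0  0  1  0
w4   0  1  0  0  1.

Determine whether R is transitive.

Yes

Transitive: yes — every two-step R-path is closed by a direct edge.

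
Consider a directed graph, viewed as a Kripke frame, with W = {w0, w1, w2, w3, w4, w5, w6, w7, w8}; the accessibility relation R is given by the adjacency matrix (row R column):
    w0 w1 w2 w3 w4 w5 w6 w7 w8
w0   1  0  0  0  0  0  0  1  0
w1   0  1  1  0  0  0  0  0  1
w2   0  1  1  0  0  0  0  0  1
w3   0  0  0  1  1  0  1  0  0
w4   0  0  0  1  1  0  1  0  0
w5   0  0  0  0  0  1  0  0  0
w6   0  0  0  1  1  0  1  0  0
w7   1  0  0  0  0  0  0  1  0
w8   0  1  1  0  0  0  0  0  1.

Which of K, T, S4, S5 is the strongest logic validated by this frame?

Reflexive (axiom T): yes — every world is R-related to itself.
Transitive (axiom 4): yes — every two-step R-path is closed by a direct edge.
Euclidean (axiom 5): yes — any two successors of a common world are R-related.
So F validates K, T, S4, S5. The strongest is S5.

S5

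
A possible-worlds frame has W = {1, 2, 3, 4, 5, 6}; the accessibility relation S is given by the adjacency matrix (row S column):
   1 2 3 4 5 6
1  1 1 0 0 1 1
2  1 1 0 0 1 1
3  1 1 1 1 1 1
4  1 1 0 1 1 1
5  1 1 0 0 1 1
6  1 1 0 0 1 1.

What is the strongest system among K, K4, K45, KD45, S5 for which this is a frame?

K4

Transitive (axiom 4): yes — every two-step S-path is closed by a direct edge.
Euclidean (axiom 5): no — 3 S 1 and 3 S 4, but not 1 S 4.
Serial (axiom D): yes — every world has a successor (e.g. 1 S 1).
Reflexive (axiom T): yes — every world is S-related to itself.
So F validates K, K4; K45 would additionally require S to be Euclidean. The strongest is K4.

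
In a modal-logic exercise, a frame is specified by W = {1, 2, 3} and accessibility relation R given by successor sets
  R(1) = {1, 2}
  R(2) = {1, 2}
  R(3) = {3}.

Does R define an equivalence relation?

Yes

Reflexive: yes — every world is R-related to itself.
Symmetric: yes — every pair in R has its reverse in R.
Transitive: yes — every two-step R-path is closed by a direct edge.
So R is an equivalence relation.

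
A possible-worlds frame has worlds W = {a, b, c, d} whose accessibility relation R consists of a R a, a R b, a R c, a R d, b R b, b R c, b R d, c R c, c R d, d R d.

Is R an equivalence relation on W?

No

Reflexive: yes — every world is R-related to itself.
Symmetric: no — a R b but not b R a.
Transitive: yes — every two-step R-path is closed by a direct edge.
So R is not an equivalence relation.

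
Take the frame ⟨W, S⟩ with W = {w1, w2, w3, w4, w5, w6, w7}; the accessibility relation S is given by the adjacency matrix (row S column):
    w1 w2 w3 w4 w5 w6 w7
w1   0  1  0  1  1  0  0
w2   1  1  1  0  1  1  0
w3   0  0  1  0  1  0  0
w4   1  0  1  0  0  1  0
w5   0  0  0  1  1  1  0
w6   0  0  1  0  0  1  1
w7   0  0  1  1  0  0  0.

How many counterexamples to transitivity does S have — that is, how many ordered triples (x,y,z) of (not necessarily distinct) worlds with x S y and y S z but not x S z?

Enumerating: (w1,w2,w1), (w1,w2,w3), (w1,w2,w6), (w1,w4,w1), (w1,w4,w3), (w1,w4,w6), (w1,w5,w6), (w2,w1,w4), (w2,w5,w4), (w2,w6,w7), (w3,w5,w4), (w3,w5,w6), … and 14 more.
Total: 26.

26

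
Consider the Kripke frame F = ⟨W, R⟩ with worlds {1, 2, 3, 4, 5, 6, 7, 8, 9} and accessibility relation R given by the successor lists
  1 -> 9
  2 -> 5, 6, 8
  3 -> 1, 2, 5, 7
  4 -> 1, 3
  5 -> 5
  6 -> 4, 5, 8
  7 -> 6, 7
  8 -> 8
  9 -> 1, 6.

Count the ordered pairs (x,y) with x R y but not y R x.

14

Enumerating: (2,5), (2,6), (2,8), (3,1), (3,2), (3,5), (3,7), (4,1), (4,3), (6,4), (6,5), (6,8), (7,6), (9,6).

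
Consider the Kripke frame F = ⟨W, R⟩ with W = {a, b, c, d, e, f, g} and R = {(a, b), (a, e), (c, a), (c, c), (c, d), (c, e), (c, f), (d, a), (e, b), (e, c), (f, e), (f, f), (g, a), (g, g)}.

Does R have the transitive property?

Transitive: no — a R e and e R c, but not a R c.

No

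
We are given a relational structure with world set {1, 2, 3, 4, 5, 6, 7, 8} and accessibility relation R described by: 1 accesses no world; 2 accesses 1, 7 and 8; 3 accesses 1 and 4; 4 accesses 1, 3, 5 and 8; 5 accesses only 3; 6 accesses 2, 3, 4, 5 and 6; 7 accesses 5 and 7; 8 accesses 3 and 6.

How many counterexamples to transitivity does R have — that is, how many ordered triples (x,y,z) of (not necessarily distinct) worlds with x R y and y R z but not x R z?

22

Enumerating: (2,7,5), (2,8,3), (2,8,6), (3,4,3), (3,4,5), (3,4,8), (4,3,4), (4,8,6), (5,3,1), (5,3,4), (6,2,1), (6,2,7), … and 10 more.
Total: 22.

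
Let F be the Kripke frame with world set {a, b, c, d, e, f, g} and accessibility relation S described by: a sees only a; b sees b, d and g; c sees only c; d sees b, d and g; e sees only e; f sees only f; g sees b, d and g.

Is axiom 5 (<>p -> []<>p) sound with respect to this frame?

The schema 5 characterises exactly the Euclidean frames.
Euclidean: yes — any two successors of a common world are S-related.

Yes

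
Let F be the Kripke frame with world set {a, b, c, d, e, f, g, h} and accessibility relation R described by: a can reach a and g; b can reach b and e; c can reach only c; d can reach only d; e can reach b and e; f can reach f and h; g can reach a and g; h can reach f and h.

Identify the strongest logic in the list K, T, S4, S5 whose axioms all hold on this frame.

Reflexive (axiom T): yes — every world is R-related to itself.
Transitive (axiom 4): yes — every two-step R-path is closed by a direct edge.
Euclidean (axiom 5): yes — any two successors of a common world are R-related.
So F validates K, T, S4, S5. The strongest is S5.

S5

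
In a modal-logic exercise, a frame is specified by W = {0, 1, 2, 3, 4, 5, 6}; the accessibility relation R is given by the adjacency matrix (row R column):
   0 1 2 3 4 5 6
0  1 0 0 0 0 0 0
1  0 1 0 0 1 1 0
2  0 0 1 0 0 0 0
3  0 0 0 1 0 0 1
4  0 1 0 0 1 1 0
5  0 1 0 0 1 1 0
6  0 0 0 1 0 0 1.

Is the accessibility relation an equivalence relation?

Yes

Reflexive: yes — every world is R-related to itself.
Symmetric: yes — every pair in R has its reverse in R.
Transitive: yes — every two-step R-path is closed by a direct edge.
So R is an equivalence relation.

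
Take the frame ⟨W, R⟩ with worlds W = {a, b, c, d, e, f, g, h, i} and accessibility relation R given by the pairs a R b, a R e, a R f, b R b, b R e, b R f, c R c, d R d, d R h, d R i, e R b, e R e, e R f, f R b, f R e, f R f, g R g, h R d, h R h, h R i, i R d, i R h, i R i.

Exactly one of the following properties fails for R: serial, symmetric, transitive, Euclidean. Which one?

Serial: yes — every world has a successor (e.g. a R b).
Symmetric: no — a R b but not b R a.
Transitive: yes — every two-step R-path is closed by a direct edge.
Euclidean: yes — any two successors of a common world are R-related.
Only symmetric fails.

symmetric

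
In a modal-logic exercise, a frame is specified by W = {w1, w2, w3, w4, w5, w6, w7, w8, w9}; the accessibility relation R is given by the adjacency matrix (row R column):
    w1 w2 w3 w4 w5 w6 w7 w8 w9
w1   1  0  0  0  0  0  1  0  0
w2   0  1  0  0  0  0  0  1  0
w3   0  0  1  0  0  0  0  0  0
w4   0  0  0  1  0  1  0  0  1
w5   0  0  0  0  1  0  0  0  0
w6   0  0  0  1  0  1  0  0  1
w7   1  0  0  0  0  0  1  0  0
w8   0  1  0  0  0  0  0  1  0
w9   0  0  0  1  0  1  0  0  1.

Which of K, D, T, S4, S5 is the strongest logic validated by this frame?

Serial (axiom D): yes — every world has a successor (e.g. w1 R w1).
Reflexive (axiom T): yes — every world is R-related to itself.
Transitive (axiom 4): yes — every two-step R-path is closed by a direct edge.
Euclidean (axiom 5): yes — any two successors of a common world are R-related.
So F validates K, D, T, S4, S5. The strongest is S5.

S5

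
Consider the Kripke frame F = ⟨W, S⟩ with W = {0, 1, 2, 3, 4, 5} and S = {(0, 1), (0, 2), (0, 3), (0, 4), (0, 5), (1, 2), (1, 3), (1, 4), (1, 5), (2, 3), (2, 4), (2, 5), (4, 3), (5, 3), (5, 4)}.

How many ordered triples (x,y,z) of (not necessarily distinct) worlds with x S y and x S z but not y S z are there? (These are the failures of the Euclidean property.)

Enumerating: (0,1,1), (0,2,1), (0,2,2), (0,3,1), (0,3,2), (0,3,3), (0,3,4), (0,3,5), (0,4,1), (0,4,2), (0,4,4), (0,4,5), … and 23 more.
Total: 35.

35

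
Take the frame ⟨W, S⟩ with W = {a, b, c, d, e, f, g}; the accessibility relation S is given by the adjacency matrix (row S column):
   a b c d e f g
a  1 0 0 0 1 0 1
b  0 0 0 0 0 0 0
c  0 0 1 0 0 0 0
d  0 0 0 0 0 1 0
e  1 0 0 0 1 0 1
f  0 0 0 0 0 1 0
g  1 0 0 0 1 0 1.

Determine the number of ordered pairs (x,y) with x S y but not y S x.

Enumerating: (d,f).

1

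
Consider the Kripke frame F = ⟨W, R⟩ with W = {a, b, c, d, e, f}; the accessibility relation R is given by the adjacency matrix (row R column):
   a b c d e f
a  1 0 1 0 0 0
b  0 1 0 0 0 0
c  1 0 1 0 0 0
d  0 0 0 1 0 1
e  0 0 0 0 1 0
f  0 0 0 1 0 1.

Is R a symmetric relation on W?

Symmetric: yes — every pair in R has its reverse in R.

Yes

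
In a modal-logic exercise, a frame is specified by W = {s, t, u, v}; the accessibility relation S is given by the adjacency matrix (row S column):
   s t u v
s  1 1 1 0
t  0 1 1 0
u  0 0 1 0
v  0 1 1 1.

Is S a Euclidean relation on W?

No

Euclidean: no — s S u and s S t, but not u S t.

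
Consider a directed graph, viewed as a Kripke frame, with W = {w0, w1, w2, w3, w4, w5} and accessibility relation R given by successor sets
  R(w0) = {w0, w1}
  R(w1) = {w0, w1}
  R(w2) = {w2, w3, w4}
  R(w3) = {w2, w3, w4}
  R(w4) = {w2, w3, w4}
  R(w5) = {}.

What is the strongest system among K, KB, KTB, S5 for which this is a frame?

Symmetric (axiom B): yes — every pair in R has its reverse in R.
Reflexive (axiom T): no — w5 is not related to itself.
Euclidean (axiom 5): yes — any two successors of a common world are R-related.
So F validates K, KB; KTB would additionally require R to be reflexive. The strongest is KB.

KB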